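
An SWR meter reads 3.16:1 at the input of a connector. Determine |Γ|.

|Γ| ≈ 0.519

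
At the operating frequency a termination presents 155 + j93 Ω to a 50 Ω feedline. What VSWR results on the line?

VSWR ≈ 4.31

Γ = (Z_L − Z_0)/(Z_L + Z_0) = (105 + j93)/(205 + j93)
|Γ| = 140/225 = 0.623
VSWR = (1 + |Γ|)/(1 − |Γ|) = 1.62/0.377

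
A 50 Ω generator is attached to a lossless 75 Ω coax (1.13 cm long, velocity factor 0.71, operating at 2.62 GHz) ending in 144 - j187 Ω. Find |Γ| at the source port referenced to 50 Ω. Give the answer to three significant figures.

λ = v/f = 0.71·c / 2.62 GHz = 0.0813 m
βl = 2π·l/λ = 2π × 0.139 = 50°
tan(βl) = 1.19
Z_in = Z_0·(Z_L + jZ_0·tanβl)/(Z_0 + jZ_L·tanβl) = 16.6 − j34.1 Ω
Γ_s = (Z_in − Z_s)/(Z_in + Z_s) = (-33.4 − j34.1)/(66.6 − j34.1), |Γ_s| = 0.638

|Γ| ≈ 0.638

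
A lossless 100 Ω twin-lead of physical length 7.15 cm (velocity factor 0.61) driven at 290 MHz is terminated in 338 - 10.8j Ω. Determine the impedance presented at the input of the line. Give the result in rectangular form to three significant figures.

λ = v/f = 0.61·c / 290 MHz = 0.631 m
βl = 2π·l/λ = 2π × 0.113 = 40.8°
tan(βl) = tan(40.8°) = 0.863
Z_in = Z_0·(Z_L + jZ_0·tanβl)/(Z_0 + jZ_L·tanβl)
     = 100·(338 + j75.5)/(109 + j292)

Z_in ≈ 60.8 − j93.1 Ω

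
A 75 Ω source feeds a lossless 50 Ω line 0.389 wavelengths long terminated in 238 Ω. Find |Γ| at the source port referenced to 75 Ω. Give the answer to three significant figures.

βl = 2π × 0.389 = 140°
tan(βl) = -0.838
Z_in = Z_0·(Z_L + jZ_0·tanβl)/(Z_0 + jZ_L·tanβl) = 24 + j53.7 Ω
Γ_s = (Z_in − Z_s)/(Z_in + Z_s) = (-51 + j53.7)/(99 + j53.7), |Γ_s| = 0.658

|Γ| ≈ 0.658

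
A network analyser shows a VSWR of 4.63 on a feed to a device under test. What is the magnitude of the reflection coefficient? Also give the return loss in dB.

|Γ| = (S − 1)/(S + 1) = (4.63 − 1)/(4.63 + 1) = 3.63/5.63
RL = −20·log₁₀|Γ| = −20·log₁₀(0.645)

|Γ| ≈ 0.645; return loss ≈ 3.81 dB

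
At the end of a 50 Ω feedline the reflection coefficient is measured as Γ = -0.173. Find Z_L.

Z_L = Z_0·(1 + Γ)/(1 − Γ) = 50·(0.827)/(1.17)

Z_L ≈ 35.3 Ω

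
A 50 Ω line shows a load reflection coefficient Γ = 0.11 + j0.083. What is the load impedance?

Z_L ≈ 61.4 + j10.4 Ω

Z_L = Z_0·(1 + Γ)/(1 − Γ) = 50·(1.11 + j0.083)/(0.89 − j0.083)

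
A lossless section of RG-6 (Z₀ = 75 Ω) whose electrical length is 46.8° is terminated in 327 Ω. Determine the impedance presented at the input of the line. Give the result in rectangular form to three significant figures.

Z_in ≈ 30.9 − j63.8 Ω

tan(βl) = tan(46.8°) = 1.06
Z_in = Z_0·(Z_L + jZ_0·tanβl)/(Z_0 + jZ_L·tanβl)
     = 75·(327 + j79.9)/(75 + j348)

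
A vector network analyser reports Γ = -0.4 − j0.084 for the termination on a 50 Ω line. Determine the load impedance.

Z_L ≈ 21.2 − j4.27 Ω

Z_L = Z_0·(1 + Γ)/(1 − Γ) = 50·(0.6 − j0.084)/(1.4 + j0.084)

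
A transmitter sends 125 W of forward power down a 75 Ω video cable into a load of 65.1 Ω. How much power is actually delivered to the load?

P_delivered ≈ 124 W

Γ = (65.1 − 75)/(65.1 + 75) = -0.0707
|Γ|² = 0.00499
P_refl = |Γ|²·P_inc = 0.624 W, P_del = (1 − |Γ|²)·P_inc = 124 W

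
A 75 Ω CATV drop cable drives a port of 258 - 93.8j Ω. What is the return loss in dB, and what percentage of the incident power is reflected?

Γ = (183 − j93.8)/(333 − j93.8), |Γ| = 0.594
RL = −20·log₁₀(0.594) = 4.52 dB
P_refl/P_inc = |Γ|² = 0.353

RL ≈ 4.52 dB; 35.3% of incident power reflected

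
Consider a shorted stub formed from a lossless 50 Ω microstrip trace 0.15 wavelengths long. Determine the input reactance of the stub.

βl = 2π × 0.15 = 54°
tan(βl) = 1.38
For a shorted stub, Z_in = jZ_0·tan(βl)

X_in ≈ 68.8 Ω (inductive)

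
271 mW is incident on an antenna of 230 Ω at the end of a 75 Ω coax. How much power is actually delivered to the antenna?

P_delivered ≈ 201 mW

Γ = (230 − 75)/(230 + 75) = 0.508
|Γ|² = 0.258
P_refl = |Γ|²·P_inc = 70 mW, P_del = (1 − |Γ|²)·P_inc = 201 mW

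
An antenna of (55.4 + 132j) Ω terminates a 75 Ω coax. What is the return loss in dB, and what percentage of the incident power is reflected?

Γ = (-19.6 + j132)/(130.4 + j132), |Γ| = 0.719
RL = −20·log₁₀(0.719) = 2.86 dB
P_refl/P_inc = |Γ|² = 0.517

RL ≈ 2.86 dB; 51.7% of incident power reflected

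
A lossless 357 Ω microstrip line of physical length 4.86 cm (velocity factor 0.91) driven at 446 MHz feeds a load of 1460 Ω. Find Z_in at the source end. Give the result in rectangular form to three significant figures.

λ = v/f = 0.91·c / 446 MHz = 0.612 m
βl = 2π·l/λ = 2π × 0.0794 = 28.6°
tan(βl) = tan(28.6°) = 0.545
Z_in = Z_0·(Z_L + jZ_0·tanβl)/(Z_0 + jZ_L·tanβl)
     = 357·(1460 + j195)/(357 + j795)

Z_in ≈ 317 − j513 Ω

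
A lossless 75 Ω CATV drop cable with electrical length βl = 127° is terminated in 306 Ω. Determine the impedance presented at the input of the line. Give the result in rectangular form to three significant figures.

tan(βl) = tan(127°) = -1.33
Z_in = Z_0·(Z_L + jZ_0·tanβl)/(Z_0 + jZ_L·tanβl)
     = 75·(306 − j99.5)/(75 − j406)

Z_in ≈ 27.9 + j51.4 Ω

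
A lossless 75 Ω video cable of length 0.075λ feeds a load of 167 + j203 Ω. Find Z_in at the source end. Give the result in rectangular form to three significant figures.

βl = 2π × 0.075 = 27°
tan(βl) = tan(27°) = 0.51
Z_in = Z_0·(Z_L + jZ_0·tanβl)/(Z_0 + jZ_L·tanβl)
     = 75·(167 + j241)/(-28.4 + j85.1)

Z_in ≈ 147 − j196 Ω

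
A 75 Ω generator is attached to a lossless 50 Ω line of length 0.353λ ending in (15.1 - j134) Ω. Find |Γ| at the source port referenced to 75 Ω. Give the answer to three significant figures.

βl = 2π × 0.353 = 127°
tan(βl) = -1.32
Z_in = Z_0·(Z_L + jZ_0·tanβl)/(Z_0 + jZ_L·tanβl) = 6.25 + j77.6 Ω
Γ_s = (Z_in − Z_s)/(Z_in + Z_s) = (-68.7 + j77.6)/(81.3 + j77.6), |Γ_s| = 0.923

|Γ| ≈ 0.923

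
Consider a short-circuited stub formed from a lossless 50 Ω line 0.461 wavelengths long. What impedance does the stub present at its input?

βl = 2π × 0.461 = 166°
tan(βl) = -0.25
For a short-circuited stub, Z_in = jZ_0·tan(βl)

Z_in ≈ −j12.5 Ω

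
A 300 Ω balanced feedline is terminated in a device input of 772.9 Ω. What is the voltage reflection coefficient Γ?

Γ = (Z_L − Z_0)/(Z_L + Z_0) = (772.9 − 300)/(772.9 + 300) = 472.9/1073

Γ = 0.441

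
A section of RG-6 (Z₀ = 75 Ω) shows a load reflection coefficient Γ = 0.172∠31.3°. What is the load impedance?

Z_L ≈ 98.9 + j18.2 Ω

Z_L = Z_0·(1 + Γ)/(1 − Γ) = 75·(1.15 + j0.0894)/(0.853 − j0.0894)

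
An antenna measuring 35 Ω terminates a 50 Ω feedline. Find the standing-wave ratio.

VSWR ≈ 1.43

Γ = (35 − 50)/(35 + 50) = -0.176
VSWR = (1 + 0.176)/(1 − 0.176)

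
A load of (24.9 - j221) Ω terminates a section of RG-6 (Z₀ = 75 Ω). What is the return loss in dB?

RL ≈ 0.59 dB

Γ = (-50.1 − j221)/(99.9 − j221), |Γ| = 0.934
RL = −20·log₁₀|Γ| = −20·log₁₀(0.934)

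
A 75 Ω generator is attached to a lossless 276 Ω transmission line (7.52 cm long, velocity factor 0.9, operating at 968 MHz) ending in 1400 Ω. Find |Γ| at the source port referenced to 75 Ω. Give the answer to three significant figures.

|Γ| ≈ 0.285

λ = v/f = 0.9·c / 968 MHz = 0.279 m
βl = 2π·l/λ = 2π × 0.27 = 97.1°
tan(βl) = -8.08
Z_in = Z_0·(Z_L + jZ_0·tanβl)/(Z_0 + jZ_L·tanβl) = 55.2 + j32.8 Ω
Γ_s = (Z_in − Z_s)/(Z_in + Z_s) = (-19.8 + j32.8)/(130 + j32.8), |Γ_s| = 0.285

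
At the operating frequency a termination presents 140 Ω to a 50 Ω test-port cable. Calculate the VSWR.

Γ = (140 − 50)/(140 + 50) = 0.474
VSWR = (1 + 0.474)/(1 − 0.474)

VSWR ≈ 2.8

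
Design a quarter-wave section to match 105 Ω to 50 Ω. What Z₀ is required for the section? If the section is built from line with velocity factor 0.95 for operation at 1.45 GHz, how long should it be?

Z_qwt ≈ 72.5 Ω; length ≈ 4.91 cm

Z_qwt = √(Z_0·R_L) = √(50 × 105) = √5250
λ = 0.95·c/f = 0.197 m, so l = λ/4 = 0.0491 m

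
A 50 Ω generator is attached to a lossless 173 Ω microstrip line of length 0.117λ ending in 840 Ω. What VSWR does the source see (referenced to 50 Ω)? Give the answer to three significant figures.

βl = 2π × 0.117 = 42.1°
tan(βl) = 0.904
Z_in = Z_0·(Z_L + jZ_0·tanβl)/(Z_0 + jZ_L·tanβl) = 75.3 − j174 Ω
Γ_s = (Z_in − Z_s)/(Z_in + Z_s) = (25.3 − j174)/(125 − j174), |Γ_s| = 0.82
VSWR = (1 + |Γ_s|)/(1 − |Γ_s|)

VSWR ≈ 10.1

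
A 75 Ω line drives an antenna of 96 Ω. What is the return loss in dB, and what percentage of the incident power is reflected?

Γ = (96 − 75)/(96 + 75) = 0.123
RL = −20·log₁₀(0.123) = 18.2 dB
P_refl/P_inc = |Γ|² = 0.0151

RL ≈ 18.2 dB; 1.51% of incident power reflected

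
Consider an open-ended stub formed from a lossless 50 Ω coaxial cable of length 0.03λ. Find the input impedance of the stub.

βl = 2π × 0.03 = 10.8°
tan(βl) = 0.191
For an open-ended stub, Z_in = −jZ_0·cot(βl) = −jZ_0/tan(βl)

Z_in ≈ −j262 Ω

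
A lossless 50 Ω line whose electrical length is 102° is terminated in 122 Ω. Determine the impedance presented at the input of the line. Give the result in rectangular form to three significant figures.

Z_in ≈ 21.3 + j8.78 Ω

tan(βl) = tan(102°) = -4.7
Z_in = Z_0·(Z_L + jZ_0·tanβl)/(Z_0 + jZ_L·tanβl)
     = 50·(122 − j235)/(50 − j574)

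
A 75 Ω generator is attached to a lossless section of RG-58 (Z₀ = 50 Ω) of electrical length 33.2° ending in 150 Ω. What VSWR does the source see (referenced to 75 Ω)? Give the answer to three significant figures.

tan(βl) = 0.654
Z_in = Z_0·(Z_L + jZ_0·tanβl)/(Z_0 + jZ_L·tanβl) = 44.1 − j53.9 Ω
Γ_s = (Z_in − Z_s)/(Z_in + Z_s) = (-30.9 − j53.9)/(119 − j53.9), |Γ_s| = 0.475
VSWR = (1 + |Γ_s|)/(1 − |Γ_s|)

VSWR ≈ 2.81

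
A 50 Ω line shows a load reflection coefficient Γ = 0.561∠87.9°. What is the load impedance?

Z_L = Z_0·(1 + Γ)/(1 − Γ) = 50·(1.02 + j0.561)/(0.979 − j0.561)

Z_L ≈ 26.9 + j44 Ω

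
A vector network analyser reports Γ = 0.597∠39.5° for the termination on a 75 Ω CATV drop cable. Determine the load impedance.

Z_L = Z_0·(1 + Γ)/(1 − Γ) = 75·(1.46 + j0.38)/(0.539 − j0.38)

Z_L ≈ 111 + j131 Ω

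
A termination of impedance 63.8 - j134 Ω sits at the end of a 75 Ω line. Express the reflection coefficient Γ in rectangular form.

Γ = (Z_L − Z_0)/(Z_L + Z_0) = (-11.2 − j134)/(138.8 − j134)

Γ ≈ 0.441 − j0.54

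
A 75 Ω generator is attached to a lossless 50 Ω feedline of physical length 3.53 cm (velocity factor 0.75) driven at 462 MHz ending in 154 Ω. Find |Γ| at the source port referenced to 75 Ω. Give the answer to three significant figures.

λ = v/f = 0.75·c / 462 MHz = 0.487 m
βl = 2π·l/λ = 2π × 0.0725 = 26.1°
tan(βl) = 0.49
Z_in = Z_0·(Z_L + jZ_0·tanβl)/(Z_0 + jZ_L·tanβl) = 58.3 − j63.4 Ω
Γ_s = (Z_in − Z_s)/(Z_in + Z_s) = (-16.7 − j63.4)/(133 − j63.4), |Γ_s| = 0.444

|Γ| ≈ 0.444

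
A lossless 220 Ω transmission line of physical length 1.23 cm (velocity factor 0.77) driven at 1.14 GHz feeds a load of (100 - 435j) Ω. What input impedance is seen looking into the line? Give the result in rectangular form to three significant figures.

λ = v/f = 0.77·c / 1.14 GHz = 0.203 m
βl = 2π·l/λ = 2π × 0.0607 = 21.9°
tan(βl) = tan(21.9°) = 0.401
Z_in = Z_0·(Z_L + jZ_0·tanβl)/(Z_0 + jZ_L·tanβl)
     = 220·(100 − j347)/(394 + j40.1)

Z_in ≈ 35.7 − j197 Ω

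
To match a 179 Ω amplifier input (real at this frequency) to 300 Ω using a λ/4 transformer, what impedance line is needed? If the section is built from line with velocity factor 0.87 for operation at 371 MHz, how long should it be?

Z_qwt = √(Z_0·R_L) = √(300 × 179) = √53700
λ = 0.87·c/f = 0.704 m, so l = λ/4 = 0.176 m

Z_qwt ≈ 232 Ω; length ≈ 17.6 cm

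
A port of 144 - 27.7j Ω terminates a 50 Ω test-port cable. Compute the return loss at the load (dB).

Γ = (94 − j27.7)/(194 − j27.7), |Γ| = 0.5
RL = −20·log₁₀|Γ| = −20·log₁₀(0.5)

RL ≈ 6.02 dB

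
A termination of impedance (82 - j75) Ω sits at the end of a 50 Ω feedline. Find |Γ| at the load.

Γ = (Z_L − Z_0)/(Z_L + Z_0) = (32 − j75)/(132 − j75)
|Γ| = 81.5/152

|Γ| ≈ 0.537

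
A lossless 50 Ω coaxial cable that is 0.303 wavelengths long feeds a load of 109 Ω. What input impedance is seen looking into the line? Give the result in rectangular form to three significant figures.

Z_in ≈ 25 + j13.3 Ω

βl = 2π × 0.303 = 109°
tan(βl) = tan(109°) = -2.89
Z_in = Z_0·(Z_L + jZ_0·tanβl)/(Z_0 + jZ_L·tanβl)
     = 50·(109 − j145)/(50 − j315)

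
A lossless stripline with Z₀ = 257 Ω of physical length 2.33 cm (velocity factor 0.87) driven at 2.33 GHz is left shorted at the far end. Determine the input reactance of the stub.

X_in ≈ 951 Ω (inductive)

λ = v/f = 0.87·c / 2.33 GHz = 0.112 m
βl = 2π·l/λ = 2π × 0.208 = 74.9°
tan(βl) = 3.7
For a shorted stub, Z_in = jZ_0·tan(βl)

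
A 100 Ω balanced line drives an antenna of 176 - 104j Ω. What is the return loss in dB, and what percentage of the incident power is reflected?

RL ≈ 7.2 dB; 19.1% of incident power reflected

Γ = (76 − j104)/(276 − j104), |Γ| = 0.437
RL = −20·log₁₀(0.437) = 7.2 dB
P_refl/P_inc = |Γ|² = 0.191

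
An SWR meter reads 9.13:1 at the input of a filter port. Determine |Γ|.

|Γ| = (S − 1)/(S + 1) = (9.13 − 1)/(9.13 + 1) = 8.13/10.1

|Γ| ≈ 0.803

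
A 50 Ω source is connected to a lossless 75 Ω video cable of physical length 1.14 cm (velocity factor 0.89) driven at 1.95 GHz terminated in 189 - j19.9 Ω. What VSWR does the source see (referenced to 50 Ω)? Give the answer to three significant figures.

λ = v/f = 0.89·c / 1.95 GHz = 0.137 m
βl = 2π·l/λ = 2π × 0.0833 = 30°
tan(βl) = 0.577
Z_in = Z_0·(Z_L + jZ_0·tanβl)/(Z_0 + jZ_L·tanβl) = 73.2 − j72 Ω
Γ_s = (Z_in − Z_s)/(Z_in + Z_s) = (23.2 − j72)/(123 − j72), |Γ_s| = 0.53
VSWR = (1 + |Γ_s|)/(1 − |Γ_s|)

VSWR ≈ 3.26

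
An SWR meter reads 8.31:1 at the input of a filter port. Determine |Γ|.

|Γ| ≈ 0.785

|Γ| = (S − 1)/(S + 1) = (8.31 − 1)/(8.31 + 1) = 7.31/9.31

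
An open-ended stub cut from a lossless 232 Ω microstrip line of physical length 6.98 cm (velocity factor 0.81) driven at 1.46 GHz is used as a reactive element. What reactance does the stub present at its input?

X_in ≈ 418 Ω (inductive)

λ = v/f = 0.81·c / 1.46 GHz = 0.166 m
βl = 2π·l/λ = 2π × 0.419 = 151°
tan(βl) = -0.555
For an open-ended stub, Z_in = −jZ_0·cot(βl) = −jZ_0/tan(βl)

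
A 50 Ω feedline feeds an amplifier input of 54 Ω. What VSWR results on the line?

VSWR ≈ 1.08

Γ = (54 − 50)/(54 + 50) = 0.0385
VSWR = (1 + 0.0385)/(1 − 0.0385)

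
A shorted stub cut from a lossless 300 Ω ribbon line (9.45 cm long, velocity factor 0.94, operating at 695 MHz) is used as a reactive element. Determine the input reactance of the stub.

X_in ≈ 2780 Ω (inductive)

λ = v/f = 0.94·c / 695 MHz = 0.406 m
βl = 2π·l/λ = 2π × 0.233 = 83.8°
tan(βl) = 9.27
For a shorted stub, Z_in = jZ_0·tan(βl)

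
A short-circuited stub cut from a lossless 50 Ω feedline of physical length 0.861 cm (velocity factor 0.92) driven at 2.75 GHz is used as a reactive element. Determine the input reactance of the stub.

X_in ≈ 29.9 Ω (inductive)

λ = v/f = 0.92·c / 2.75 GHz = 0.1 m
βl = 2π·l/λ = 2π × 0.0858 = 30.9°
tan(βl) = 0.598
For a short-circuited stub, Z_in = jZ_0·tan(βl)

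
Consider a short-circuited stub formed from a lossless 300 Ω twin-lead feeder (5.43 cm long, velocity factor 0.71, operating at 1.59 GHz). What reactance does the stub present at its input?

X_in ≈ -203 Ω (capacitive)

λ = v/f = 0.71·c / 1.59 GHz = 0.134 m
βl = 2π·l/λ = 2π × 0.405 = 146°
tan(βl) = -0.676
For a short-circuited stub, Z_in = jZ_0·tan(βl)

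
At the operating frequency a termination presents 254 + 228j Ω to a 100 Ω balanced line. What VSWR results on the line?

VSWR ≈ 4.77

Γ = (Z_L − Z_0)/(Z_L + Z_0) = (154 + j228)/(354 + j228)
|Γ| = 275/421 = 0.653
VSWR = (1 + |Γ|)/(1 − |Γ|) = 1.65/0.347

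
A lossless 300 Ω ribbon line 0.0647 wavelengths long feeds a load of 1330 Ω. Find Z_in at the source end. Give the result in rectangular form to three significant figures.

βl = 2π × 0.0647 = 23.3°
tan(βl) = tan(23.3°) = 0.431
Z_in = Z_0·(Z_L + jZ_0·tanβl)/(Z_0 + jZ_L·tanβl)
     = 300·(1330 + j129)/(300 + j573)

Z_in ≈ 340 − j519 Ω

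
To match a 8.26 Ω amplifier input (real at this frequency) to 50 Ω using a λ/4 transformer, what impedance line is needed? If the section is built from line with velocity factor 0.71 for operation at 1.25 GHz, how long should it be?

Z_qwt ≈ 20.3 Ω; length ≈ 4.26 cm

Z_qwt = √(Z_0·R_L) = √(50 × 8.26) = √413
λ = 0.71·c/f = 0.17 m, so l = λ/4 = 0.0426 m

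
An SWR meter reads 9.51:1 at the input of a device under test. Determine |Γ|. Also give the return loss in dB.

|Γ| = (S − 1)/(S + 1) = (9.51 − 1)/(9.51 + 1) = 8.51/10.5
RL = −20·log₁₀|Γ| = −20·log₁₀(0.81)

|Γ| ≈ 0.81; return loss ≈ 1.83 dB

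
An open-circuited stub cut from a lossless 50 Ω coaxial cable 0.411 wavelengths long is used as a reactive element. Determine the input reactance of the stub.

X_in ≈ 79.9 Ω (inductive)

βl = 2π × 0.411 = 148°
tan(βl) = -0.626
For an open-circuited stub, Z_in = −jZ_0·cot(βl) = −jZ_0/tan(βl)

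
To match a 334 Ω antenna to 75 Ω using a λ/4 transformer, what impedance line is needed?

Z_qwt ≈ 158 Ω

Z_qwt = √(Z_0·R_L) = √(75 × 334) = √25050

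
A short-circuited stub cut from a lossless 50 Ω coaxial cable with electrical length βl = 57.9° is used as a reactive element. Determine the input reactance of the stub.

X_in ≈ 79.7 Ω (inductive)

tan(βl) = 1.59
For a short-circuited stub, Z_in = jZ_0·tan(βl)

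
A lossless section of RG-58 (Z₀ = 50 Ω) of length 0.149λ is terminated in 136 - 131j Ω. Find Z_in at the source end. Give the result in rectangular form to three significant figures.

Z_in ≈ 11.2 − j22.9 Ω

βl = 2π × 0.149 = 53.6°
tan(βl) = tan(53.6°) = 1.36
Z_in = Z_0·(Z_L + jZ_0·tanβl)/(Z_0 + jZ_L·tanβl)
     = 50·(136 − j63.1)/(228 + j185)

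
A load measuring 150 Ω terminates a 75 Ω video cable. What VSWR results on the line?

For a purely resistive load, VSWR = R_L/Z_0 or Z_0/R_L (whichever > 1) = 150/75

VSWR ≈ 2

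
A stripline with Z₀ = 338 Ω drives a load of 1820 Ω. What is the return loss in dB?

RL ≈ 3.26 dB

Γ = (1820 − 338)/(1820 + 338) = 0.687
RL = −20·log₁₀|Γ| = −20·log₁₀(0.687)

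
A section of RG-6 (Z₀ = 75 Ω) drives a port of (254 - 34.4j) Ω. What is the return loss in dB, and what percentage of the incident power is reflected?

RL ≈ 5.18 dB; 30.4% of incident power reflected

Γ = (179 − j34.4)/(329 − j34.4), |Γ| = 0.551
RL = −20·log₁₀(0.551) = 5.18 dB
P_refl/P_inc = |Γ|² = 0.304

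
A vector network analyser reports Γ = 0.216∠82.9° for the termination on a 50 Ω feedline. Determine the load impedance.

Z_L ≈ 48 + j21.6 Ω

Z_L = Z_0·(1 + Γ)/(1 − Γ) = 50·(1.03 + j0.214)/(0.973 − j0.214)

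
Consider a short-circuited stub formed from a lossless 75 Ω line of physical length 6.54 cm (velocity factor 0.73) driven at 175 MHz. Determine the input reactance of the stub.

X_in ≈ 25.6 Ω (inductive)

λ = v/f = 0.73·c / 175 MHz = 1.25 m
βl = 2π·l/λ = 2π × 0.0523 = 18.8°
tan(βl) = 0.341
For a short-circuited stub, Z_in = jZ_0·tan(βl)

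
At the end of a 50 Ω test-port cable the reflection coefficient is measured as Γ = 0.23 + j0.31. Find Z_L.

Z_L = Z_0·(1 + Γ)/(1 − Γ) = 50·(1.23 + j0.31)/(0.77 − j0.31)

Z_L ≈ 61.8 + j45 Ω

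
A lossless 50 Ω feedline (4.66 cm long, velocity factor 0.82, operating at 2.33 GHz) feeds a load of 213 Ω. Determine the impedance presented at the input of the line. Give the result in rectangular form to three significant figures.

Z_in ≈ 66.1 + j89.4 Ω

λ = v/f = 0.82·c / 2.33 GHz = 0.106 m
βl = 2π·l/λ = 2π × 0.441 = 159°
tan(βl) = tan(159°) = -0.386
Z_in = Z_0·(Z_L + jZ_0·tanβl)/(Z_0 + jZ_L·tanβl)
     = 50·(213 − j19.3)/(50 − j82.2)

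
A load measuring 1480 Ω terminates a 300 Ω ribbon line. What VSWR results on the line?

VSWR ≈ 4.93

Γ = (1480 − 300)/(1480 + 300) = 0.663
VSWR = (1 + 0.663)/(1 − 0.663)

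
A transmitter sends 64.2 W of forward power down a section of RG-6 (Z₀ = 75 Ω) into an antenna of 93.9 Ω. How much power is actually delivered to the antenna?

Γ = (93.9 − 75)/(93.9 + 75) = 0.112
|Γ|² = 0.0125
P_refl = |Γ|²·P_inc = 0.804 W, P_del = (1 − |Γ|²)·P_inc = 63.4 W

P_delivered ≈ 63.4 W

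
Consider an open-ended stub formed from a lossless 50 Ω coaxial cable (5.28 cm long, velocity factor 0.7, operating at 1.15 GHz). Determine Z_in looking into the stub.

λ = v/f = 0.7·c / 1.15 GHz = 0.183 m
βl = 2π·l/λ = 2π × 0.289 = 104°
tan(βl) = -3.98
For an open-ended stub, Z_in = −jZ_0·cot(βl) = −jZ_0/tan(βl)

Z_in ≈ +j12.6 Ω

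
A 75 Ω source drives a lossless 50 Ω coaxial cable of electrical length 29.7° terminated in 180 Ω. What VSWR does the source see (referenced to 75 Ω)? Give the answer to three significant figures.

tan(βl) = 0.57
Z_in = Z_0·(Z_L + jZ_0·tanβl)/(Z_0 + jZ_L·tanβl) = 45.7 − j65.4 Ω
Γ_s = (Z_in − Z_s)/(Z_in + Z_s) = (-29.3 − j65.4)/(121 − j65.4), |Γ_s| = 0.522
VSWR = (1 + |Γ_s|)/(1 − |Γ_s|)

VSWR ≈ 3.18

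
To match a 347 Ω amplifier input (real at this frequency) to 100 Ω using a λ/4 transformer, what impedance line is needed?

Z_qwt ≈ 186 Ω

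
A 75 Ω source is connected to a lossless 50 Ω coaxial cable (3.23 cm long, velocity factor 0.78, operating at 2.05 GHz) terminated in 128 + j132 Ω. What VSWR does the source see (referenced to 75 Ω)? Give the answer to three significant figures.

λ = v/f = 0.78·c / 2.05 GHz = 0.114 m
βl = 2π·l/λ = 2π × 0.283 = 102°
tan(βl) = -4.76
Z_in = Z_0·(Z_L + jZ_0·tanβl)/(Z_0 + jZ_L·tanβl) = 9.11 + j0.37 Ω
Γ_s = (Z_in − Z_s)/(Z_in + Z_s) = (-65.9 + j0.37)/(84.1 + j0.37), |Γ_s| = 0.783
VSWR = (1 + |Γ_s|)/(1 − |Γ_s|)

VSWR ≈ 8.24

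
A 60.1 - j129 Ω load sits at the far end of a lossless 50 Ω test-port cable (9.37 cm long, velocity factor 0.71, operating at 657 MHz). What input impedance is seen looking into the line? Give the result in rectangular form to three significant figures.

λ = v/f = 0.71·c / 657 MHz = 0.324 m
βl = 2π·l/λ = 2π × 0.289 = 104°
tan(βl) = tan(104°) = -4
Z_in = Z_0·(Z_L + jZ_0·tanβl)/(Z_0 + jZ_L·tanβl)
     = 50·(60.1 − j329)/(-466 − j240)

Z_in ≈ 9.29 + j30.5 Ω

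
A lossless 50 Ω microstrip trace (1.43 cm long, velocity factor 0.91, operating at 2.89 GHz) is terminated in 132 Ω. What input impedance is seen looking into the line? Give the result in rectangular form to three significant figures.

Z_in ≈ 26.6 − j28.5 Ω

λ = v/f = 0.91·c / 2.89 GHz = 0.0945 m
βl = 2π·l/λ = 2π × 0.151 = 54.5°
tan(βl) = tan(54.5°) = 1.4
Z_in = Z_0·(Z_L + jZ_0·tanβl)/(Z_0 + jZ_L·tanβl)
     = 50·(132 + j70.1)/(50 + j185)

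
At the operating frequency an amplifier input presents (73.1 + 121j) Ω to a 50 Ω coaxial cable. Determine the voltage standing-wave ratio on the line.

Γ = (Z_L − Z_0)/(Z_L + Z_0) = (23.1 + j121)/(123.1 + j121)
|Γ| = 123/173 = 0.714
VSWR = (1 + |Γ|)/(1 − |Γ|) = 1.71/0.286

VSWR ≈ 5.98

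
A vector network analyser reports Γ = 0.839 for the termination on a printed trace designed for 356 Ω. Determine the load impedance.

Z_L ≈ 4070 Ω

Z_L = Z_0·(1 + Γ)/(1 − Γ) = 356·(1.84)/(0.161)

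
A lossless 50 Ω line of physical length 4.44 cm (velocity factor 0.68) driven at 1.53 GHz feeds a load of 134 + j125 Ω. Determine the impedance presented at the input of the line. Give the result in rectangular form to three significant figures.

λ = v/f = 0.68·c / 1.53 GHz = 0.133 m
βl = 2π·l/λ = 2π × 0.333 = 120°
tan(βl) = tan(120°) = -1.74
Z_in = Z_0·(Z_L + jZ_0·tanβl)/(Z_0 + jZ_L·tanβl)
     = 50·(134 + j38)/(268 − j233)

Z_in ≈ 10.7 + j16.4 Ω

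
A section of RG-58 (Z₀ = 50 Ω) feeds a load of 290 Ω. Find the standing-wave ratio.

VSWR ≈ 5.8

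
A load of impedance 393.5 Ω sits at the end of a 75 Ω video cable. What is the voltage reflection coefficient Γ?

Γ = (Z_L − Z_0)/(Z_L + Z_0) = (393.5 − 75)/(393.5 + 75) = 318.5/468.5

Γ = 0.68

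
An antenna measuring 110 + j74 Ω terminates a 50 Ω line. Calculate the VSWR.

VSWR ≈ 3.35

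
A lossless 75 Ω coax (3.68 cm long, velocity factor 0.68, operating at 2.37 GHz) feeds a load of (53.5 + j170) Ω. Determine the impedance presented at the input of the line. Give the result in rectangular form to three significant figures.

λ = v/f = 0.68·c / 2.37 GHz = 0.0861 m
βl = 2π·l/λ = 2π × 0.428 = 154°
tan(βl) = tan(154°) = -0.49
Z_in = Z_0·(Z_L + jZ_0·tanβl)/(Z_0 + jZ_L·tanβl)
     = 75·(53.5 + j133)/(158 − j26.2)

Z_in ≈ 14.5 + j65.6 Ω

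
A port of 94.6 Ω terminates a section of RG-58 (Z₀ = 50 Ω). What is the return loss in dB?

RL ≈ 10.2 dB

Γ = (94.6 − 50)/(94.6 + 50) = 0.308
RL = −20·log₁₀|Γ| = −20·log₁₀(0.308)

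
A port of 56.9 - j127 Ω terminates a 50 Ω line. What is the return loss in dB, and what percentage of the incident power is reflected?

RL ≈ 2.31 dB; 58.7% of incident power reflected

Γ = (6.9 − j127)/(106.9 − j127), |Γ| = 0.766
RL = −20·log₁₀(0.766) = 2.31 dB
P_refl/P_inc = |Γ|² = 0.587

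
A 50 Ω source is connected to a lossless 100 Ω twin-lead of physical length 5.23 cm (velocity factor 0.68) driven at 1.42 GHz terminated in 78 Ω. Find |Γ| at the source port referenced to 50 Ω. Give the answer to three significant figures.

|Γ| ≈ 0.369

λ = v/f = 0.68·c / 1.42 GHz = 0.144 m
βl = 2π·l/λ = 2π × 0.364 = 131°
tan(βl) = -1.15
Z_in = Z_0·(Z_L + jZ_0·tanβl)/(Z_0 + jZ_L·tanβl) = 100 − j25 Ω
Γ_s = (Z_in − Z_s)/(Z_in + Z_s) = (50.3 − j25)/(150 − j25), |Γ_s| = 0.369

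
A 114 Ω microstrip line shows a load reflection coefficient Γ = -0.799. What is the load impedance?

Z_L = Z_0·(1 + Γ)/(1 − Γ) = 114·(0.201)/(1.8)

Z_L ≈ 12.7 Ω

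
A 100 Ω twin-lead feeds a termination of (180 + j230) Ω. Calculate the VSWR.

VSWR ≈ 5.1

Γ = (Z_L − Z_0)/(Z_L + Z_0) = (80 + j230)/(280 + j230)
|Γ| = 244/362 = 0.672
VSWR = (1 + |Γ|)/(1 − |Γ|) = 1.67/0.328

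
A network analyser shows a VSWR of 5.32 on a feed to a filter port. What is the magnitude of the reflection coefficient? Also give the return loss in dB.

|Γ| = (S − 1)/(S + 1) = (5.32 − 1)/(5.32 + 1) = 4.32/6.32
RL = −20·log₁₀|Γ| = −20·log₁₀(0.684)

|Γ| ≈ 0.684; return loss ≈ 3.3 dB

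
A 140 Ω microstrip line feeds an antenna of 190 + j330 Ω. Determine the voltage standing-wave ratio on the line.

Γ = (Z_L − Z_0)/(Z_L + Z_0) = (50 + j330)/(330 + j330)
|Γ| = 334/467 = 0.715
VSWR = (1 + |Γ|)/(1 − |Γ|) = 1.72/0.285

VSWR ≈ 6.02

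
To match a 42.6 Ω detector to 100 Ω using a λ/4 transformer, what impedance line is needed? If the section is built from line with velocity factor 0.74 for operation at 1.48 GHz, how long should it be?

Z_qwt = √(Z_0·R_L) = √(100 × 42.6) = √4260
λ = 0.74·c/f = 0.15 m, so l = λ/4 = 0.0375 m

Z_qwt ≈ 65.3 Ω; length ≈ 3.75 cm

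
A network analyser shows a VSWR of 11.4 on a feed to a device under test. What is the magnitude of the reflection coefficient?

|Γ| ≈ 0.839

|Γ| = (S − 1)/(S + 1) = (11.4 − 1)/(11.4 + 1) = 10.4/12.4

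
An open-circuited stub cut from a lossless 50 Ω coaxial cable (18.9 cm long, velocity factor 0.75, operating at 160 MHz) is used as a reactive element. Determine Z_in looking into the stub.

Z_in ≈ −j44.4 Ω

λ = v/f = 0.75·c / 160 MHz = 1.41 m
βl = 2π·l/λ = 2π × 0.134 = 48.4°
tan(βl) = 1.13
For an open-circuited stub, Z_in = −jZ_0·cot(βl) = −jZ_0/tan(βl)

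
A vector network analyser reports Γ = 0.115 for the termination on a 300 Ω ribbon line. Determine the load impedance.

Z_L = Z_0·(1 + Γ)/(1 − Γ) = 300·(1.11)/(0.885)

Z_L ≈ 378 Ω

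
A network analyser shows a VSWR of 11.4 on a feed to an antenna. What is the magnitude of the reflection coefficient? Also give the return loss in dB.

|Γ| ≈ 0.839; return loss ≈ 1.53 dB

|Γ| = (S − 1)/(S + 1) = (11.4 − 1)/(11.4 + 1) = 10.4/12.4
RL = −20·log₁₀|Γ| = −20·log₁₀(0.839)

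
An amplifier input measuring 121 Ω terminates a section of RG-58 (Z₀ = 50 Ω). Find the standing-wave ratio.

VSWR ≈ 2.42

For a purely resistive load, VSWR = R_L/Z_0 or Z_0/R_L (whichever > 1) = 121/50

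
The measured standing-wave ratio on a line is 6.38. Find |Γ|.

|Γ| ≈ 0.729

|Γ| = (S − 1)/(S + 1) = (6.38 − 1)/(6.38 + 1) = 5.38/7.38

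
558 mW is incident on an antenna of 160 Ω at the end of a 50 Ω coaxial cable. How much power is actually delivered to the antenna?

Γ = (160 − 50)/(160 + 50) = 0.524
|Γ|² = 0.274
P_refl = |Γ|²·P_inc = 153 mW, P_del = (1 − |Γ|²)·P_inc = 405 mW

P_delivered ≈ 405 mW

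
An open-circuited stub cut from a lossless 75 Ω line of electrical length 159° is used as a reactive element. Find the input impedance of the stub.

Z_in ≈ +j195 Ω

tan(βl) = -0.384
For an open-circuited stub, Z_in = −jZ_0·cot(βl) = −jZ_0/tan(βl)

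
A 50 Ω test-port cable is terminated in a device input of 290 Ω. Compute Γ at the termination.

Γ = 0.706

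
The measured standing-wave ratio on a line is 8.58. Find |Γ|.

|Γ| ≈ 0.791

|Γ| = (S − 1)/(S + 1) = (8.58 − 1)/(8.58 + 1) = 7.58/9.58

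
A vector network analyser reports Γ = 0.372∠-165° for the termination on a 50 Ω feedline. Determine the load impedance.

Z_L ≈ 23.2 − j5.18 Ω

Z_L = Z_0·(1 + Γ)/(1 − Γ) = 50·(0.641 − j0.0963)/(1.36 + j0.0963)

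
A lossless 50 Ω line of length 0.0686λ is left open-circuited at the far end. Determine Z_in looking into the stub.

Z_in ≈ −j109 Ω

βl = 2π × 0.0686 = 24.7°
tan(βl) = 0.46
For an open-circuited stub, Z_in = −jZ_0·cot(βl) = −jZ_0/tan(βl)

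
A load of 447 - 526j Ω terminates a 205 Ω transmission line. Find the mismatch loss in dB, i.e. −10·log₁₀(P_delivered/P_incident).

Γ = (242 − j526)/(652 − j526), |Γ| = 0.691
|Γ|² = 0.478, so P_del/P_inc = 1 − |Γ|² = 0.522
ML = −10·log₁₀(1 − |Γ|²)

mismatch loss ≈ 2.82 dB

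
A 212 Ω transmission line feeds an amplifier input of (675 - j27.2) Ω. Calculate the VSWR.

VSWR ≈ 3.19

Γ = (Z_L − Z_0)/(Z_L + Z_0) = (463 − j27.2)/(887 − j27.2)
|Γ| = 464/887 = 0.523
VSWR = (1 + |Γ|)/(1 − |Γ|) = 1.52/0.477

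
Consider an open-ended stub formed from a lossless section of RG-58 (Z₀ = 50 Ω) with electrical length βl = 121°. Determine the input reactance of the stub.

X_in ≈ 30 Ω (inductive)

tan(βl) = -1.66
For an open-ended stub, Z_in = −jZ_0·cot(βl) = −jZ_0/tan(βl)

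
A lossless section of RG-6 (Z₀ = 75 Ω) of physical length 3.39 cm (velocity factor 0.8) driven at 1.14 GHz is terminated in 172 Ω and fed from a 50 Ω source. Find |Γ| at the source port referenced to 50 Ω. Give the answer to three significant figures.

|Γ| ≈ 0.366

λ = v/f = 0.8·c / 1.14 GHz = 0.211 m
βl = 2π·l/λ = 2π × 0.161 = 58°
tan(βl) = 1.6
Z_in = Z_0·(Z_L + jZ_0·tanβl)/(Z_0 + jZ_L·tanβl) = 42.4 − j35.4 Ω
Γ_s = (Z_in − Z_s)/(Z_in + Z_s) = (-7.65 − j35.4)/(92.4 − j35.4), |Γ_s| = 0.366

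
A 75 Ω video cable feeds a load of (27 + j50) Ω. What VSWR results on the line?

VSWR ≈ 4.13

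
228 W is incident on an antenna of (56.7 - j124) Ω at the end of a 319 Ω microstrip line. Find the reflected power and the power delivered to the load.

|Γ| = |(-262.3 − j124)/(375.7 − j124)| = 0.733
|Γ|² = 0.538
P_refl = |Γ|²·P_inc = 123 W, P_del = (1 − |Γ|²)·P_inc = 105 W

P_reflected ≈ 123 W; P_delivered ≈ 105 W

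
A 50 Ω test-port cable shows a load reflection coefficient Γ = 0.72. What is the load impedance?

Z_L = Z_0·(1 + Γ)/(1 − Γ) = 50·(1.72)/(0.28)

Z_L ≈ 307 Ω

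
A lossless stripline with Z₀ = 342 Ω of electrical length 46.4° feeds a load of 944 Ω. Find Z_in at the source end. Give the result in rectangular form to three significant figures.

tan(βl) = tan(46.4°) = 1.05
Z_in = Z_0·(Z_L + jZ_0·tanβl)/(Z_0 + jZ_L·tanβl)
     = 342·(944 + j359)/(342 + j991)

Z_in ≈ 211 − j253 Ω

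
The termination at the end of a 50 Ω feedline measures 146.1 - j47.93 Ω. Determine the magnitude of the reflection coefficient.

Γ = (Z_L − Z_0)/(Z_L + Z_0) = (96.1 − j47.93)/(196.1 − j47.93)
|Γ| = 107/202

|Γ| ≈ 0.532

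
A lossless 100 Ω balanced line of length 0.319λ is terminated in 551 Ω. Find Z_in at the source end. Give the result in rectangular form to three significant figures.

βl = 2π × 0.319 = 115°
tan(βl) = tan(115°) = -2.16
Z_in = Z_0·(Z_L + jZ_0·tanβl)/(Z_0 + jZ_L·tanβl)
     = 100·(551 − j216)/(100 − j1190)

Z_in ≈ 21.9 + j44.5 Ω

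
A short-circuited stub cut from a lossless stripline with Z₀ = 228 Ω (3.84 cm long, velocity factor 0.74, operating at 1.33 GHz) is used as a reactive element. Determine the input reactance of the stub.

λ = v/f = 0.74·c / 1.33 GHz = 0.167 m
βl = 2π·l/λ = 2π × 0.23 = 82.8°
tan(βl) = 7.94
For a short-circuited stub, Z_in = jZ_0·tan(βl)

X_in ≈ 1810 Ω (inductive)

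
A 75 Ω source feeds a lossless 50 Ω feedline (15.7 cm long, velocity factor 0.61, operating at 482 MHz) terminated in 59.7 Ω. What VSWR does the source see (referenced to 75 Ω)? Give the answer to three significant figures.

VSWR ≈ 1.43

λ = v/f = 0.61·c / 482 MHz = 0.38 m
βl = 2π·l/λ = 2π × 0.414 = 149°
tan(βl) = -0.604
Z_in = Z_0·(Z_L + jZ_0·tanβl)/(Z_0 + jZ_L·tanβl) = 53.6 + j8.46 Ω
Γ_s = (Z_in − Z_s)/(Z_in + Z_s) = (-21.4 + j8.46)/(129 + j8.46), |Γ_s| = 0.179
VSWR = (1 + |Γ_s|)/(1 − |Γ_s|)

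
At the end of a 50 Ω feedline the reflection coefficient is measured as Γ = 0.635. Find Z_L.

Z_L ≈ 224 Ω

Z_L = Z_0·(1 + Γ)/(1 − Γ) = 50·(1.64)/(0.365)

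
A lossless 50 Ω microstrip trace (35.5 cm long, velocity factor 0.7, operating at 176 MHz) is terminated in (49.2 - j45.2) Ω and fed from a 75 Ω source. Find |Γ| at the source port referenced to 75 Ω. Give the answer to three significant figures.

|Γ| ≈ 0.431

λ = v/f = 0.7·c / 176 MHz = 1.19 m
βl = 2π·l/λ = 2π × 0.298 = 107°
tan(βl) = -3.25
Z_in = Z_0·(Z_L + jZ_0·tanβl)/(Z_0 + jZ_L·tanβl) = 40.7 + j40 Ω
Γ_s = (Z_in − Z_s)/(Z_in + Z_s) = (-34.3 + j40)/(116 + j40), |Γ_s| = 0.431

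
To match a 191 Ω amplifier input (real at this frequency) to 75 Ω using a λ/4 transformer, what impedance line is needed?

Z_qwt = √(Z_0·R_L) = √(75 × 191) = √14320

Z_qwt ≈ 120 Ω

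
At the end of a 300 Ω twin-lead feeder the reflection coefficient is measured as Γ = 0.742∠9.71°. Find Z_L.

Z_L ≈ 1540 + j855 Ω

Z_L = Z_0·(1 + Γ)/(1 − Γ) = 300·(1.73 + j0.125)/(0.269 − j0.125)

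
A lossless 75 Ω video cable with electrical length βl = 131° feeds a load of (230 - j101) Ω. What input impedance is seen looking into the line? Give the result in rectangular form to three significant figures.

Z_in ≈ 41.9 + j71.7 Ω

tan(βl) = tan(131°) = -1.15
Z_in = Z_0·(Z_L + jZ_0·tanβl)/(Z_0 + jZ_L·tanβl)
     = 75·(230 − j187)/(-41.2 − j265)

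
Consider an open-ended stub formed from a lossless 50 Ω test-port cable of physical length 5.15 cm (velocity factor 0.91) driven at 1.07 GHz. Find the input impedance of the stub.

Z_in ≈ −j15.6 Ω

λ = v/f = 0.91·c / 1.07 GHz = 0.255 m
βl = 2π·l/λ = 2π × 0.202 = 72.7°
tan(βl) = 3.2
For an open-ended stub, Z_in = −jZ_0·cot(βl) = −jZ_0/tan(βl)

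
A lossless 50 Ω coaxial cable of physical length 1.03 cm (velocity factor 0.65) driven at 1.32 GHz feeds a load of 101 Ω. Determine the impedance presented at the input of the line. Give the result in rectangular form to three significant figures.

λ = v/f = 0.65·c / 1.32 GHz = 0.148 m
βl = 2π·l/λ = 2π × 0.0697 = 25.1°
tan(βl) = tan(25.1°) = 0.468
Z_in = Z_0·(Z_L + jZ_0·tanβl)/(Z_0 + jZ_L·tanβl)
     = 50·(101 + j23.4)/(50 + j47.3)

Z_in ≈ 65 − j38.1 Ω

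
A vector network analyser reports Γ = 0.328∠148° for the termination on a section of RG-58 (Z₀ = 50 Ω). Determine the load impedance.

Z_L = Z_0·(1 + Γ)/(1 − Γ) = 50·(0.722 + j0.174)/(1.28 − j0.174)

Z_L ≈ 26.8 + j10.4 Ω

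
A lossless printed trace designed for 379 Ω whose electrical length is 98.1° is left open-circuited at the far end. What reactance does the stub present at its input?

X_in ≈ 53.9 Ω (inductive)

tan(βl) = -7.03
For an open-circuited stub, Z_in = −jZ_0·cot(βl) = −jZ_0/tan(βl)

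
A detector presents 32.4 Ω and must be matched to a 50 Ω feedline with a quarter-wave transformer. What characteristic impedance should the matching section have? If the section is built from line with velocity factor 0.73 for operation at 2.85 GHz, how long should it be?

Z_qwt ≈ 40.2 Ω; length ≈ 1.92 cm

Z_qwt = √(Z_0·R_L) = √(50 × 32.4) = √1620
λ = 0.73·c/f = 0.0768 m, so l = λ/4 = 0.0192 m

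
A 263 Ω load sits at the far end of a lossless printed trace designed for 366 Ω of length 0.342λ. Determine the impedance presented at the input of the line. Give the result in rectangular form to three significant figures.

βl = 2π × 0.342 = 123°
tan(βl) = tan(123°) = -1.53
Z_in = Z_0·(Z_L + jZ_0·tanβl)/(Z_0 + jZ_L·tanβl)
     = 366·(263 − j561)/(366 − j403)

Z_in ≈ 398 − j123 Ω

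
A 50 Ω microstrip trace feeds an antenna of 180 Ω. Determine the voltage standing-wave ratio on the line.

VSWR ≈ 3.6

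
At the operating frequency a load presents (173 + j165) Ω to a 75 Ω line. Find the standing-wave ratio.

Γ = (Z_L − Z_0)/(Z_L + Z_0) = (98 + j165)/(248 + j165)
|Γ| = 192/298 = 0.644
VSWR = (1 + |Γ|)/(1 − |Γ|) = 1.64/0.356

VSWR ≈ 4.62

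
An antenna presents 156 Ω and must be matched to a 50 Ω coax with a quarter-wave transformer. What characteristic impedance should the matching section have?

Z_qwt ≈ 88.3 Ω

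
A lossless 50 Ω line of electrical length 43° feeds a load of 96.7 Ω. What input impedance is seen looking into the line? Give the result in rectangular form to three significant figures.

Z_in ≈ 42.5 − j30 Ω

tan(βl) = tan(43°) = 0.933
Z_in = Z_0·(Z_L + jZ_0·tanβl)/(Z_0 + jZ_L·tanβl)
     = 50·(96.7 + j46.6)/(50 + j90.2)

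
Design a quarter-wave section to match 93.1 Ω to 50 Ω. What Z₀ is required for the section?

Z_qwt ≈ 68.2 Ω

Z_qwt = √(Z_0·R_L) = √(50 × 93.1) = √4655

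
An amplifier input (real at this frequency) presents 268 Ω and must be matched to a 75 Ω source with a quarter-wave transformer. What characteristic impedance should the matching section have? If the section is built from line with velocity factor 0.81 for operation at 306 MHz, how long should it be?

Z_qwt = √(Z_0·R_L) = √(75 × 268) = √20100
λ = 0.81·c/f = 0.794 m, so l = λ/4 = 0.199 m

Z_qwt ≈ 142 Ω; length ≈ 19.9 cm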